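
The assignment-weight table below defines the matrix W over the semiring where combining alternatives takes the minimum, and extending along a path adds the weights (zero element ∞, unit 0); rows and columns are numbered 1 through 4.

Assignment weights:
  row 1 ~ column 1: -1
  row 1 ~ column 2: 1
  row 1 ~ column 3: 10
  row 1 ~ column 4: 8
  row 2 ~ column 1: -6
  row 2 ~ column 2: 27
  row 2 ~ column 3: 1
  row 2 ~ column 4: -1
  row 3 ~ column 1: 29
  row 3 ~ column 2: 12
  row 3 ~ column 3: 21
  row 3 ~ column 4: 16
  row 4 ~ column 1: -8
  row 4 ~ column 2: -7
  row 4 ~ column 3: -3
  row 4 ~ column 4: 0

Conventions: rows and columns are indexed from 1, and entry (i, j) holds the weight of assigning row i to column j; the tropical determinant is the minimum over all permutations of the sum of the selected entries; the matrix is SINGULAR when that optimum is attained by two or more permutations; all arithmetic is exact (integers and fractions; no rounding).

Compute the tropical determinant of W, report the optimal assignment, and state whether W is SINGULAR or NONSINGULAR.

σ = (1, 2, 3, 4): (-1) + 27 + 21 + 0 = 47
σ = (1, 2, 4, 3): (-1) + 27 + 16 + (-3) = 39
σ = (1, 3, 2, 4): (-1) + 1 + 12 + 0 = 12
σ = (1, 3, 4, 2): (-1) + 1 + 16 + (-7) = 9
σ = (1, 4, 2, 3): (-1) + (-1) + 12 + (-3) = 7
σ = (1, 4, 3, 2): (-1) + (-1) + 21 + (-7) = 12
σ = (2, 1, 3, 4): 1 + (-6) + 21 + 0 = 16
σ = (2, 1, 4, 3): 1 + (-6) + 16 + (-3) = 8
σ = (2, 3, 1, 4): 1 + 1 + 29 + 0 = 31
σ = (2, 3, 4, 1): 1 + 1 + 16 + (-8) = 10
σ = (2, 4, 1, 3): 1 + (-1) + 29 + (-3) = 26
σ = (2, 4, 3, 1): 1 + (-1) + 21 + (-8) = 13
σ = (3, 1, 2, 4): 10 + (-6) + 12 + 0 = 16
σ = (3, 1, 4, 2): 10 + (-6) + 16 + (-7) = 13
σ = (3, 2, 1, 4): 10 + 27 + 29 + 0 = 66
σ = (3, 2, 4, 1): 10 + 27 + 16 + (-8) = 45
σ = (3, 4, 1, 2): 10 + (-1) + 29 + (-7) = 31
σ = (3, 4, 2, 1): 10 + (-1) + 12 + (-8) = 13
σ = (4, 1, 2, 3): 8 + (-6) + 12 + (-3) = 11
σ = (4, 1, 3, 2): 8 + (-6) + 21 + (-7) = 16
σ = (4, 2, 1, 3): 8 + 27 + 29 + (-3) = 61
σ = (4, 2, 3, 1): 8 + 27 + 21 + (-8) = 48
σ = (4, 3, 1, 2): 8 + 1 + 29 + (-7) = 31
σ = (4, 3, 2, 1): 8 + 1 + 12 + (-8) = 13
Optimal value attained by: σ = (1, 4, 2, 3).
Answer: det⊕(W) = 7; verdict: NONSINGULAR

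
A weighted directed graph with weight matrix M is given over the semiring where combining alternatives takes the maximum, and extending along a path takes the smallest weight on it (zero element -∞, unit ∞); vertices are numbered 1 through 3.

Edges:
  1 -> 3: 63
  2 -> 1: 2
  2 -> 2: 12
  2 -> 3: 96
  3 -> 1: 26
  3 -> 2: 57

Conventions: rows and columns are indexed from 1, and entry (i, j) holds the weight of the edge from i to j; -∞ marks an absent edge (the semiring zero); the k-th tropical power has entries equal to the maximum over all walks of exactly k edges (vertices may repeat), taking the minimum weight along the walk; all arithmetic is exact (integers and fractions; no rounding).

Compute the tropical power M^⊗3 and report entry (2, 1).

M^⊗2:
  [26, 57, -∞]
  [26, 57, 12]
  [2, 12, 57]
M^⊗3:
  [2, 12, 57]
  [12, 12, 57]
  [26, 57, 12]
Key observation: the optimum is the walk 2->2->3->1, with weight 12 min 96 min 26 = 12.
Optimal value attained by: walk 2->2->3->1.
Answer: (M^⊗3)[2][1] = 12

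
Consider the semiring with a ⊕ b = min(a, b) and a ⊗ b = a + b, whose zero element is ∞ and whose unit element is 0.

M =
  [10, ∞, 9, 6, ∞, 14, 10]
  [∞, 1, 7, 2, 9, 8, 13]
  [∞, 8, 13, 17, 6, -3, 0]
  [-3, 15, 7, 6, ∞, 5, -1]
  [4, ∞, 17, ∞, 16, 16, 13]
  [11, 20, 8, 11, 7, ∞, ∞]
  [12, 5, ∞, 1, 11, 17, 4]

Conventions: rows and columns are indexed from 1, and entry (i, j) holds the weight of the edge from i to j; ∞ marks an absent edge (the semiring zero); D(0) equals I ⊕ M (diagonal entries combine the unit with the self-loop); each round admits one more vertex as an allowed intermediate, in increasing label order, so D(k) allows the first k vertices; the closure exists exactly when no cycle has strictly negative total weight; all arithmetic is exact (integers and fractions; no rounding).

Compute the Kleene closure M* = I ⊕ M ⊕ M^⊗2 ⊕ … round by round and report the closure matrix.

D(0):
  [0, ∞, 9, 6, ∞, 14, 10]
  [∞, 0, 7, 2, 9, 8, 13]
  [∞, 8, 0, 17, 6, -3, 0]
  [-3, 15, 7, 0, ∞, 5, -1]
  [4, ∞, 17, ∞, 0, 16, 13]
  [11, 20, 8, 11, 7, 0, ∞]
  [12, 5, ∞, 1, 11, 17, 0]
D(1):
  [0, ∞, 9, 6, ∞, 14, 10]
  [∞, 0, 7, 2, 9, 8, 13]
  [∞, 8, 0, 17, 6, -3, 0]
  [-3, 15, 6, 0, ∞, 5, -1]
  [4, ∞, 13, 10, 0, 16, 13]
  [11, 20, 8, 11, 7, 0, 21]
  [12, 5, 21, 1, 11, 17, 0]
D(2):
  [0, ∞, 9, 6, ∞, 14, 10]
  [∞, 0, 7, 2, 9, 8, 13]
  [∞, 8, 0, 10, 6, -3, 0]
  [-3, 15, 6, 0, 24, 5, -1]
  [4, ∞, 13, 10, 0, 16, 13]
  [11, 20, 8, 11, 7, 0, 21]
  [12, 5, 12, 1, 11, 13, 0]
D(3):
  [0, 17, 9, 6, 15, 6, 9]
  [∞, 0, 7, 2, 9, 4, 7]
  [∞, 8, 0, 10, 6, -3, 0]
  [-3, 14, 6, 0, 12, 3, -1]
  [4, 21, 13, 10, 0, 10, 13]
  [11, 16, 8, 11, 7, 0, 8]
  [12, 5, 12, 1, 11, 9, 0]
D(4):
  [0, 17, 9, 6, 15, 6, 5]
  [-1, 0, 7, 2, 9, 4, 1]
  [7, 8, 0, 10, 6, -3, 0]
  [-3, 14, 6, 0, 12, 3, -1]
  [4, 21, 13, 10, 0, 10, 9]
  [8, 16, 8, 11, 7, 0, 8]
  [-2, 5, 7, 1, 11, 4, 0]
D(5):
  [0, 17, 9, 6, 15, 6, 5]
  [-1, 0, 7, 2, 9, 4, 1]
  [7, 8, 0, 10, 6, -3, 0]
  [-3, 14, 6, 0, 12, 3, -1]
  [4, 21, 13, 10, 0, 10, 9]
  [8, 16, 8, 11, 7, 0, 8]
  [-2, 5, 7, 1, 11, 4, 0]
D(6):
  [0, 17, 9, 6, 13, 6, 5]
  [-1, 0, 7, 2, 9, 4, 1]
  [5, 8, 0, 8, 4, -3, 0]
  [-3, 14, 6, 0, 10, 3, -1]
  [4, 21, 13, 10, 0, 10, 9]
  [8, 16, 8, 11, 7, 0, 8]
  [-2, 5, 7, 1, 11, 4, 0]
D(7):
  [0, 10, 9, 6, 13, 6, 5]
  [-1, 0, 7, 2, 9, 4, 1]
  [-2, 5, 0, 1, 4, -3, 0]
  [-3, 4, 6, 0, 10, 3, -1]
  [4, 14, 13, 10, 0, 10, 9]
  [6, 13, 8, 9, 7, 0, 8]
  [-2, 5, 7, 1, 11, 4, 0]
Answer: M* = [[0, 10, 9, 6, 13, 6, 5], [-1, 0, 7, 2, 9, 4, 1], [-2, 5, 0, 1, 4, -3, 0], [-3, 4, 6, 0, 10, 3, -1], [4, 14, 13, 10, 0, 10, 9], [6, 13, 8, 9, 7, 0, 8], [-2, 5, 7, 1, 11, 4, 0]]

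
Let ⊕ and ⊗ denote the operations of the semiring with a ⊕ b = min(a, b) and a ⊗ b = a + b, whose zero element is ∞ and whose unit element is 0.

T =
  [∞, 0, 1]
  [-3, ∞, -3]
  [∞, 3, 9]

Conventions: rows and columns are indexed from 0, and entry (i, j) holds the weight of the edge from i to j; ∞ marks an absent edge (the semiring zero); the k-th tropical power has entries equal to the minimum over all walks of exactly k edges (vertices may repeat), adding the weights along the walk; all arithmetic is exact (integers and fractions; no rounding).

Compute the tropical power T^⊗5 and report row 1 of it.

T^⊗2:
  [-3, 4, -3]
  [∞, -3, -2]
  [0, 12, 0]
T^⊗3:
  [1, -3, -2]
  [-6, 1, -6]
  [9, 0, 1]
T^⊗4:
  [-6, 1, -6]
  [-2, -6, -5]
  [-3, 4, -3]
T^⊗5:
  [-2, -6, -5]
  [-9, -2, -9]
  [1, -3, -2]
Answer: row 1 of T^⊗5 = [-9, -2, -9]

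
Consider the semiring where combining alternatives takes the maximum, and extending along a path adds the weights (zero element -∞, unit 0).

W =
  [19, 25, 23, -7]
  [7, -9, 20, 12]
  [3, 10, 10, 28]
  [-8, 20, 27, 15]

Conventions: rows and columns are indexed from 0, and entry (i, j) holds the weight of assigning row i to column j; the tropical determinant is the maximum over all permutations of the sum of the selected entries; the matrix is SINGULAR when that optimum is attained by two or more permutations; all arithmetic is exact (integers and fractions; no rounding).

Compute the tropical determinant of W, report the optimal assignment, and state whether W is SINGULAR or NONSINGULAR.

σ = (0, 1, 2, 3): 19 + (-9) + 10 + 15 = 35
σ = (0, 1, 3, 2): 19 + (-9) + 28 + 27 = 65
σ = (0, 2, 1, 3): 19 + 20 + 10 + 15 = 64
σ = (0, 2, 3, 1): 19 + 20 + 28 + 20 = 87
σ = (0, 3, 1, 2): 19 + 12 + 10 + 27 = 68
σ = (0, 3, 2, 1): 19 + 12 + 10 + 20 = 61
σ = (1, 0, 2, 3): 25 + 7 + 10 + 15 = 57
σ = (1, 0, 3, 2): 25 + 7 + 28 + 27 = 87
σ = (1, 2, 0, 3): 25 + 20 + 3 + 15 = 63
σ = (1, 2, 3, 0): 25 + 20 + 28 + (-8) = 65
σ = (1, 3, 0, 2): 25 + 12 + 3 + 27 = 67
σ = (1, 3, 2, 0): 25 + 12 + 10 + (-8) = 39
σ = (2, 0, 1, 3): 23 + 7 + 10 + 15 = 55
σ = (2, 0, 3, 1): 23 + 7 + 28 + 20 = 78
σ = (2, 1, 0, 3): 23 + (-9) + 3 + 15 = 32
σ = (2, 1, 3, 0): 23 + (-9) + 28 + (-8) = 34
σ = (2, 3, 0, 1): 23 + 12 + 3 + 20 = 58
σ = (2, 3, 1, 0): 23 + 12 + 10 + (-8) = 37
σ = (3, 0, 1, 2): (-7) + 7 + 10 + 27 = 37
σ = (3, 0, 2, 1): (-7) + 7 + 10 + 20 = 30
σ = (3, 1, 0, 2): (-7) + (-9) + 3 + 27 = 14
σ = (3, 1, 2, 0): (-7) + (-9) + 10 + (-8) = -14
σ = (3, 2, 0, 1): (-7) + 20 + 3 + 20 = 36
σ = (3, 2, 1, 0): (-7) + 20 + 10 + (-8) = 15
Optimal value attained by: σ = (0, 2, 3, 1).
Answer: det⊕(W) = 87; verdict: SINGULAR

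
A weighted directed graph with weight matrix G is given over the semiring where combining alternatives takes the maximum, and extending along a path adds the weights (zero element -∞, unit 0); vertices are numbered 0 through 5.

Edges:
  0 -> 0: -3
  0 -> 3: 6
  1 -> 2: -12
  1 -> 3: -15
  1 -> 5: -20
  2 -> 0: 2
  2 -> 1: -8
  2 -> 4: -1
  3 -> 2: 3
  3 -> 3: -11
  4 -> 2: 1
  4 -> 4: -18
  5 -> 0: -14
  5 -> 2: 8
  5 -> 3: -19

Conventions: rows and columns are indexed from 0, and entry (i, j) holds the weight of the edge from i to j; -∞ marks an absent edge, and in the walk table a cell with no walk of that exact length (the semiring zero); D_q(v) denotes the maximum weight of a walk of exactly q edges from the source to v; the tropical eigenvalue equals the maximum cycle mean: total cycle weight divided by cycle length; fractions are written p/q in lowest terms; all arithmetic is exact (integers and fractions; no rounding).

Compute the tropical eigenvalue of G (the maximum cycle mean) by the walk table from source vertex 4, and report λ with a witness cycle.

q=0: [-∞, -∞, -∞, -∞, 0, -∞]
q=1: [-∞, -∞, 1, -∞, -18, -∞]
q=2: [3, -7, -17, -∞, 0, -∞]
q=3: [0, -25, 1, 9, -18, -27]
q=4: [3, -7, 12, 6, 0, -45]
q=5: [14, 4, 9, 9, 11, -27]
q=6: [11, 1, 12, 20, 8, -16]
Optimal cycle mean attained by: cycle 0->3->2->0, total 6 + 3 + 2, length 3.
Answer: λ = 11/3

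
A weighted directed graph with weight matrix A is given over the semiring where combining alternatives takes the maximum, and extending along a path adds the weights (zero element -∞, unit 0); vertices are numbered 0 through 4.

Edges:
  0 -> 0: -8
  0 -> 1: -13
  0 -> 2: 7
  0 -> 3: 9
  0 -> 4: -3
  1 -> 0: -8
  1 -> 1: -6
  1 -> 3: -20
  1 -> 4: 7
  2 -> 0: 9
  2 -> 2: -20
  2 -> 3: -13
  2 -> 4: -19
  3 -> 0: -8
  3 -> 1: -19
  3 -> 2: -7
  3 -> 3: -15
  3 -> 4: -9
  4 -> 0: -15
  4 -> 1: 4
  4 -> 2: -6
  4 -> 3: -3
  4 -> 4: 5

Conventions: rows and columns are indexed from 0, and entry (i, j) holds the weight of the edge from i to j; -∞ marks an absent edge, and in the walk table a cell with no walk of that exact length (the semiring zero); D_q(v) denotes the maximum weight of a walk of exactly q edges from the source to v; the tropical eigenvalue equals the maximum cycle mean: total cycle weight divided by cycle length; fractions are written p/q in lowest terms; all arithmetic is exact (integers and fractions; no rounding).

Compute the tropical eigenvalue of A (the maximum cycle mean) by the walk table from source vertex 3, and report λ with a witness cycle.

q=0: [-∞, -∞, -∞, 0, -∞]
q=1: [-8, -19, -7, -15, -9]
q=2: [2, -5, -1, 1, -4]
q=3: [8, 0, 9, 11, 2]
q=4: [18, 6, 15, 17, 7]
q=5: [24, 11, 25, 27, 15]
Optimal cycle mean attained by: cycle 0->2->0, total 7 + 9, length 2.
Answer: λ = 8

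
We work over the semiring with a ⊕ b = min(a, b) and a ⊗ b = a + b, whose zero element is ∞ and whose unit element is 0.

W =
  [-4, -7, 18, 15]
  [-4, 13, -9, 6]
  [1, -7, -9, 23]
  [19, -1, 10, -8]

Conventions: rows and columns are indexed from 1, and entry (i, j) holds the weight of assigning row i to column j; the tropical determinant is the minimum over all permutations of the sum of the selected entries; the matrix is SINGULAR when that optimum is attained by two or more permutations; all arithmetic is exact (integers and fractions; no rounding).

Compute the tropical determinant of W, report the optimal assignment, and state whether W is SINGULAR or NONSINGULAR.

σ = (1, 2, 3, 4): (-4) + 13 + (-9) + (-8) = -8
σ = (1, 2, 4, 3): (-4) + 13 + 23 + 10 = 42
σ = (1, 3, 2, 4): (-4) + (-9) + (-7) + (-8) = -28
σ = (1, 3, 4, 2): (-4) + (-9) + 23 + (-1) = 9
σ = (1, 4, 2, 3): (-4) + 6 + (-7) + 10 = 5
σ = (1, 4, 3, 2): (-4) + 6 + (-9) + (-1) = -8
σ = (2, 1, 3, 4): (-7) + (-4) + (-9) + (-8) = -28
σ = (2, 1, 4, 3): (-7) + (-4) + 23 + 10 = 22
σ = (2, 3, 1, 4): (-7) + (-9) + 1 + (-8) = -23
σ = (2, 3, 4, 1): (-7) + (-9) + 23 + 19 = 26
σ = (2, 4, 1, 3): (-7) + 6 + 1 + 10 = 10
σ = (2, 4, 3, 1): (-7) + 6 + (-9) + 19 = 9
σ = (3, 1, 2, 4): 18 + (-4) + (-7) + (-8) = -1
σ = (3, 1, 4, 2): 18 + (-4) + 23 + (-1) = 36
σ = (3, 2, 1, 4): 18 + 13 + 1 + (-8) = 24
σ = (3, 2, 4, 1): 18 + 13 + 23 + 19 = 73
σ = (3, 4, 1, 2): 18 + 6 + 1 + (-1) = 24
σ = (3, 4, 2, 1): 18 + 6 + (-7) + 19 = 36
σ = (4, 1, 2, 3): 15 + (-4) + (-7) + 10 = 14
σ = (4, 1, 3, 2): 15 + (-4) + (-9) + (-1) = 1
σ = (4, 2, 1, 3): 15 + 13 + 1 + 10 = 39
σ = (4, 2, 3, 1): 15 + 13 + (-9) + 19 = 38
σ = (4, 3, 1, 2): 15 + (-9) + 1 + (-1) = 6
σ = (4, 3, 2, 1): 15 + (-9) + (-7) + 19 = 18
Optimal value attained by: σ = (1, 3, 2, 4).
Answer: det⊕(W) = -28; verdict: SINGULAR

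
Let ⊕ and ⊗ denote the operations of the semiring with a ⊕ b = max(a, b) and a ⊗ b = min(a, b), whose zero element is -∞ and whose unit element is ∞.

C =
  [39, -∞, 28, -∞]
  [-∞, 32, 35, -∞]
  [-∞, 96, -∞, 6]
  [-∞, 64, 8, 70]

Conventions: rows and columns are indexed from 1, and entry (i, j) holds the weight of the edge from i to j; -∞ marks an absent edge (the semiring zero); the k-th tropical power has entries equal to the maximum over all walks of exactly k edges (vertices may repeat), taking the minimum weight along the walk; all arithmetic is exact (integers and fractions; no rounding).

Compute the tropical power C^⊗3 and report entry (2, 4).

C^⊗2:
  [39, 28, 28, 6]
  [-∞, 35, 32, 6]
  [-∞, 32, 35, 6]
  [-∞, 64, 35, 70]
C^⊗3:
  [39, 28, 28, 6]
  [-∞, 32, 35, 6]
  [-∞, 35, 32, 6]
  [-∞, 64, 35, 70]
Key observation: the optimum is the walk 2->2->3->4, with weight 32 min 35 min 6 = 6.
Optimal value attained by: walk 2->2->3->4.
Answer: (C^⊗3)[2][4] = 6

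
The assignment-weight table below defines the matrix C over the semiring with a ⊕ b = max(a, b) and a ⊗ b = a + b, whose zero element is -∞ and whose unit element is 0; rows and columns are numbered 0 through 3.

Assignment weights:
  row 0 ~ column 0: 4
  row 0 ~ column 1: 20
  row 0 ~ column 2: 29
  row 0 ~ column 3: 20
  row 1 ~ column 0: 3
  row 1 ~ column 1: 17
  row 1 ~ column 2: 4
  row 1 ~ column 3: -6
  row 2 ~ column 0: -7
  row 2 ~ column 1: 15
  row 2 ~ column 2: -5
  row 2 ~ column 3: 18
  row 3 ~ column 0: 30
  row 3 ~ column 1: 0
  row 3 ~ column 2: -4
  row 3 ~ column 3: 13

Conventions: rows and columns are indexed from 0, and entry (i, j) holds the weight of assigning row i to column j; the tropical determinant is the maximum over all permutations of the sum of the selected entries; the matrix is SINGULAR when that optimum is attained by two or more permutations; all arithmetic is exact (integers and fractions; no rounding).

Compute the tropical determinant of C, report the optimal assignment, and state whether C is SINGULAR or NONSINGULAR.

σ = (0, 1, 2, 3): 4 + 17 + (-5) + 13 = 29
σ = (0, 1, 3, 2): 4 + 17 + 18 + (-4) = 35
σ = (0, 2, 1, 3): 4 + 4 + 15 + 13 = 36
σ = (0, 2, 3, 1): 4 + 4 + 18 + 0 = 26
σ = (0, 3, 1, 2): 4 + (-6) + 15 + (-4) = 9
σ = (0, 3, 2, 1): 4 + (-6) + (-5) + 0 = -7
σ = (1, 0, 2, 3): 20 + 3 + (-5) + 13 = 31
σ = (1, 0, 3, 2): 20 + 3 + 18 + (-4) = 37
σ = (1, 2, 0, 3): 20 + 4 + (-7) + 13 = 30
σ = (1, 2, 3, 0): 20 + 4 + 18 + 30 = 72
σ = (1, 3, 0, 2): 20 + (-6) + (-7) + (-4) = 3
σ = (1, 3, 2, 0): 20 + (-6) + (-5) + 30 = 39
σ = (2, 0, 1, 3): 29 + 3 + 15 + 13 = 60
σ = (2, 0, 3, 1): 29 + 3 + 18 + 0 = 50
σ = (2, 1, 0, 3): 29 + 17 + (-7) + 13 = 52
σ = (2, 1, 3, 0): 29 + 17 + 18 + 30 = 94
σ = (2, 3, 0, 1): 29 + (-6) + (-7) + 0 = 16
σ = (2, 3, 1, 0): 29 + (-6) + 15 + 30 = 68
σ = (3, 0, 1, 2): 20 + 3 + 15 + (-4) = 34
σ = (3, 0, 2, 1): 20 + 3 + (-5) + 0 = 18
σ = (3, 1, 0, 2): 20 + 17 + (-7) + (-4) = 26
σ = (3, 1, 2, 0): 20 + 17 + (-5) + 30 = 62
σ = (3, 2, 0, 1): 20 + 4 + (-7) + 0 = 17
σ = (3, 2, 1, 0): 20 + 4 + 15 + 30 = 69
Optimal value attained by: σ = (2, 1, 3, 0).
Answer: det⊕(C) = 94; verdict: NONSINGULAR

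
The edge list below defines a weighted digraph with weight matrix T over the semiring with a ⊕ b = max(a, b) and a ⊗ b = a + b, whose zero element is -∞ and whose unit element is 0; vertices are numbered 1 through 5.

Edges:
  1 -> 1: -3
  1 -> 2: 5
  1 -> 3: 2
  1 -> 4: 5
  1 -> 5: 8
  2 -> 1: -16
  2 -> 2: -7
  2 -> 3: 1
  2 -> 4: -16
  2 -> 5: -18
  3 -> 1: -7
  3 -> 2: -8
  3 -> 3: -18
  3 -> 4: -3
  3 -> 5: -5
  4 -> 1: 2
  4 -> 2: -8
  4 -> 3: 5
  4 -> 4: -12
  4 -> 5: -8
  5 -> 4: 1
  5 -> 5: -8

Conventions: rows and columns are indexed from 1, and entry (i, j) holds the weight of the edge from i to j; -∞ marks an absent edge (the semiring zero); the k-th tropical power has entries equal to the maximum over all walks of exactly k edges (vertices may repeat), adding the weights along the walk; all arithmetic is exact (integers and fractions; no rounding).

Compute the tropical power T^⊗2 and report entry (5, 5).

T^⊗2:
  [7, 2, 10, 9, 5]
  [-6, -7, -6, -2, -4]
  [-1, -2, 2, -2, 1]
  [-1, 7, 4, 7, 10]
  [3, -7, 6, -7, -7]
Key observation: the optimum is the walk 5->4->5, with weight 1 + (-8) = -7.
Optimal value attained by: walk 5->4->5.
Answer: (T^⊗2)[5][5] = -7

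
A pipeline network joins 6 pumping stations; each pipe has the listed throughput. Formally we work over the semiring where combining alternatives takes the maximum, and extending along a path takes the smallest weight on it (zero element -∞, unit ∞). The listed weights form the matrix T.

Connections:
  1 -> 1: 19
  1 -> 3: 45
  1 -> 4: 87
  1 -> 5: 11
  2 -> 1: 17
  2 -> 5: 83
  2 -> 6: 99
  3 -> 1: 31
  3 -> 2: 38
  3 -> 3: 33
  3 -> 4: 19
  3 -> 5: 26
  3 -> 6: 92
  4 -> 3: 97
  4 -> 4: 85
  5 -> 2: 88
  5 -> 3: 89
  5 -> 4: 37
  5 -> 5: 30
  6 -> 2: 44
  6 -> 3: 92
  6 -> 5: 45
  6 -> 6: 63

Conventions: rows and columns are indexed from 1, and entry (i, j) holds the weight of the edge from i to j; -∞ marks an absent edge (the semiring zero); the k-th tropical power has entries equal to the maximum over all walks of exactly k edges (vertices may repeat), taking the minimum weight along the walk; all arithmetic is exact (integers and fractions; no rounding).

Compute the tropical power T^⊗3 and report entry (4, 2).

T^⊗2:
  [31, 38, 87, 85, 26, 45]
  [17, 83, 92, 37, 45, 63]
  [31, 44, 92, 31, 45, 63]
  [31, 38, 85, 85, 26, 92]
  [31, 38, 37, 37, 83, 89]
  [31, 45, 63, 37, 45, 92]
T^⊗3:
  [31, 44, 85, 85, 45, 87]
  [31, 45, 63, 37, 83, 92]
  [31, 45, 63, 37, 45, 92]
  [31, 44, 92, 85, 45, 85]
  [31, 83, 89, 37, 45, 63]
  [31, 45, 92, 37, 45, 63]
Key observation: the optimum is the walk 4->3->6->2, with weight 97 min 92 min 44 = 44.
Optimal value attained by: walk 4->3->6->2.
Answer: (T^⊗3)[4][2] = 44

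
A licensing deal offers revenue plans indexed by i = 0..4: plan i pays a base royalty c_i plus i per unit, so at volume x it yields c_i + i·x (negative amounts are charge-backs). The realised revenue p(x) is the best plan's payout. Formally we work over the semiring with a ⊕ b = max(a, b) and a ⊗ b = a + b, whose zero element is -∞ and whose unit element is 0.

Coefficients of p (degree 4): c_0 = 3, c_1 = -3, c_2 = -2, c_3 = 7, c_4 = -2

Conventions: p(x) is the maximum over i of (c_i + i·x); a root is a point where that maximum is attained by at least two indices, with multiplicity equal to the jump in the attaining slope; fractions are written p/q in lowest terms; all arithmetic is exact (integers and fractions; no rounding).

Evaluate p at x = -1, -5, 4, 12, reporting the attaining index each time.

p(-1) = max(3+0·(-1)=3, -3+1·(-1)=-4, -2+2·(-1)=-4, 7+3·(-1)=4, -2+4·(-1)=-6) = 4 (attained by i=3)
p(-5) = max(3+0·(-5)=3, -3+1·(-5)=-8, -2+2·(-5)=-12, 7+3·(-5)=-8, -2+4·(-5)=-22) = 3 (attained by i=0)
p(4) = max(3+0·4=3, -3+1·4=1, -2+2·4=6, 7+3·4=19, -2+4·4=14) = 19 (attained by i=3)
p(12) = max(3+0·12=3, -3+1·12=9, -2+2·12=22, 7+3·12=43, -2+4·12=46) = 46 (attained by i=4)
Answer: p(-1) = 4; p(-5) = 3; p(4) = 19; p(12) = 46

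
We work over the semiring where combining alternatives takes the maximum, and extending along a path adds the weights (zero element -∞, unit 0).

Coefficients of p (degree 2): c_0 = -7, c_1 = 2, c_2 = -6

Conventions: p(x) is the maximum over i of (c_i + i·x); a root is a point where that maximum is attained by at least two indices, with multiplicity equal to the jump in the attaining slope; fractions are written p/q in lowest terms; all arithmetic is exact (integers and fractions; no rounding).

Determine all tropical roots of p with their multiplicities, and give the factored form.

hull edge (i=0, c=-7) to (i=1, c=2): slope 9, span 1
hull edge (i=1, c=2) to (i=2, c=-6): slope -8, span 1
Factored form: p(x) = -6 ⊗ (x ⊕ (-9)) ⊗ (x ⊕ 8)
Answer: roots = -9 (mult 1), 8 (mult 1)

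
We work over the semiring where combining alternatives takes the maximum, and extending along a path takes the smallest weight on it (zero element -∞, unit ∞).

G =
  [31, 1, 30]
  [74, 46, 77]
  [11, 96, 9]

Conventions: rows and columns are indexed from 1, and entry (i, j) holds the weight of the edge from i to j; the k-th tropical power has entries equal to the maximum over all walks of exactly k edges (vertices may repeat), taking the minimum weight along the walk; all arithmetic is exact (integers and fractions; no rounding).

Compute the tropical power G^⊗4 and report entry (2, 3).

G^⊗2:
  [31, 30, 30]
  [46, 77, 46]
  [74, 46, 77]
G^⊗3:
  [31, 30, 30]
  [74, 46, 77]
  [46, 77, 46]
G^⊗4:
  [31, 30, 30]
  [46, 77, 46]
  [74, 46, 77]
Key observation: the optimum is the walk 2->2->3->2->3, with weight 46 min 77 min 96 min 77 = 46.
Optimal value attained by: walk 2->2->3->2->3.
Answer: (G^⊗4)[2][3] = 46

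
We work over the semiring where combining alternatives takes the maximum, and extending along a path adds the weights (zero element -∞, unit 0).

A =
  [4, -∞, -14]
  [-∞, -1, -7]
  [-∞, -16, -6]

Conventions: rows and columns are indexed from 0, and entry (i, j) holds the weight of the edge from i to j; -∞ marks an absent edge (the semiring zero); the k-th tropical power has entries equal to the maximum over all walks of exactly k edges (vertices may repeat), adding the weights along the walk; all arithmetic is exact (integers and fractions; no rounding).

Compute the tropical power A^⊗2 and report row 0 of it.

A^⊗2:
  [8, -30, -10]
  [-∞, -2, -8]
  [-∞, -17, -12]
Answer: row 0 of A^⊗2 = [8, -30, -10]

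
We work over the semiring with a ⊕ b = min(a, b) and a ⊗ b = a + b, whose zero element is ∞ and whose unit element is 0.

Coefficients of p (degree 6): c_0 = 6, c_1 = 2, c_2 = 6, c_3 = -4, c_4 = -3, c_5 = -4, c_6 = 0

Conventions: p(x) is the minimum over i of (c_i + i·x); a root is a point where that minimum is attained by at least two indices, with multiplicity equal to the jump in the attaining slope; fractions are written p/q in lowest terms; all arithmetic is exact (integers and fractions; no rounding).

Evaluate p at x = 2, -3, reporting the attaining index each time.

p(2) = min(6+0·2=6, 2+1·2=4, 6+2·2=10, -4+3·2=2, -3+4·2=5, -4+5·2=6, 0+6·2=12) = 2 (attained by i=3)
p(-3) = min(6+0·(-3)=6, 2+1·(-3)=-1, 6+2·(-3)=0, -4+3·(-3)=-13, -3+4·(-3)=-15, -4+5·(-3)=-19, 0+6·(-3)=-18) = -19 (attained by i=5)
Answer: p(2) = 2; p(-3) = -19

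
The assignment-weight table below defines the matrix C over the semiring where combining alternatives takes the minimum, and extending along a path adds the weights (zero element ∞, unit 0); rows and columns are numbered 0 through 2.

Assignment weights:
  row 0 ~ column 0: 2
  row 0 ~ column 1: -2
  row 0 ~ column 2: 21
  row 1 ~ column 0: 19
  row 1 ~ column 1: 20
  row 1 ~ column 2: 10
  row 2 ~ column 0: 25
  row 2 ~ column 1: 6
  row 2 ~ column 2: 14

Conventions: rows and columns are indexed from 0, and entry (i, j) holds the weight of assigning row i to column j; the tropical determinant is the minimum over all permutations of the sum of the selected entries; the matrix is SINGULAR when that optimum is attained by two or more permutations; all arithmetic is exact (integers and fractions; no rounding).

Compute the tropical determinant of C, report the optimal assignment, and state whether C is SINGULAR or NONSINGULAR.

σ = (0, 1, 2): 2 + 20 + 14 = 36
σ = (0, 2, 1): 2 + 10 + 6 = 18
σ = (1, 0, 2): (-2) + 19 + 14 = 31
σ = (1, 2, 0): (-2) + 10 + 25 = 33
σ = (2, 0, 1): 21 + 19 + 6 = 46
σ = (2, 1, 0): 21 + 20 + 25 = 66
Optimal value attained by: σ = (0, 2, 1).
Answer: det⊕(C) = 18; verdict: NONSINGULAR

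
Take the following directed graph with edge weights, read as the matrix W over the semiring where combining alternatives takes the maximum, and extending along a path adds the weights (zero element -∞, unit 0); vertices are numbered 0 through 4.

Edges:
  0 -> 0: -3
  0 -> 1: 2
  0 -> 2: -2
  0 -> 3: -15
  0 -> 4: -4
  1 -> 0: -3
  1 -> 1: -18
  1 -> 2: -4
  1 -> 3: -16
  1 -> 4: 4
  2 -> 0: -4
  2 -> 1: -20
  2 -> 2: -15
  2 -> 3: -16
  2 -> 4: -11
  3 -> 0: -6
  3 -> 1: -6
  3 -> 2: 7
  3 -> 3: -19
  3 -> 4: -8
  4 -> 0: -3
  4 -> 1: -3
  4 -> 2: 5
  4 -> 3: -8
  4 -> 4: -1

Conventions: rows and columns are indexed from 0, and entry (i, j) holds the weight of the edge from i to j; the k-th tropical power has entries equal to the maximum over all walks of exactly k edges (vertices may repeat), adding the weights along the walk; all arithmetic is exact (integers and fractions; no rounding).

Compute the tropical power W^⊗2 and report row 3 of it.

W^⊗2:
  [-1, -1, 1, -12, 6]
  [1, 1, 9, -4, 3]
  [-7, -2, -6, -19, -8]
  [3, -4, -3, -9, -2]
  [1, -1, 4, -9, 1]
Answer: row 3 of W^⊗2 = [3, -4, -3, -9, -2]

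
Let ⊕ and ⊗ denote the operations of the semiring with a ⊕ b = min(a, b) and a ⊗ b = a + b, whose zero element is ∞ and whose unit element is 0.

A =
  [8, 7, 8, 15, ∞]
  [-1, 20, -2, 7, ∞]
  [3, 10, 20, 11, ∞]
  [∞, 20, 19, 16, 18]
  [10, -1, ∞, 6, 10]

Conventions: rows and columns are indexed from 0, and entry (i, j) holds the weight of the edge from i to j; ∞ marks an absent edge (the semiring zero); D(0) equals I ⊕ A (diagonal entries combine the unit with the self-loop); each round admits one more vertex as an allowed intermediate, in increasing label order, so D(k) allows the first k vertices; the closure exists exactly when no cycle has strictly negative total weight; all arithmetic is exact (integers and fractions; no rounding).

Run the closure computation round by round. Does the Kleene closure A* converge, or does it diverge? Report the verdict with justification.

D(0):
  [0, 7, 8, 15, ∞]
  [-1, 0, -2, 7, ∞]
  [3, 10, 0, 11, ∞]
  [∞, 20, 19, 0, 18]
  [10, -1, ∞, 6, 0]
D(1):
  [0, 7, 8, 15, ∞]
  [-1, 0, -2, 7, ∞]
  [3, 10, 0, 11, ∞]
  [∞, 20, 19, 0, 18]
  [10, -1, 18, 6, 0]
D(2):
  [0, 7, 5, 14, ∞]
  [-1, 0, -2, 7, ∞]
  [3, 10, 0, 11, ∞]
  [19, 20, 18, 0, 18]
  [-2, -1, -3, 6, 0]
D(3):
  [0, 7, 5, 14, ∞]
  [-1, 0, -2, 7, ∞]
  [3, 10, 0, 11, ∞]
  [19, 20, 18, 0, 18]
  [-2, -1, -3, 6, 0]
D(4):
  [0, 7, 5, 14, 32]
  [-1, 0, -2, 7, 25]
  [3, 10, 0, 11, 29]
  [19, 20, 18, 0, 18]
  [-2, -1, -3, 6, 0]
D(5):
  [0, 7, 5, 14, 32]
  [-1, 0, -2, 7, 25]
  [3, 10, 0, 11, 29]
  [16, 17, 15, 0, 18]
  [-2, -1, -3, 6, 0]
Key observation: every diagonal entry stays at the unit through all rounds, so no improving cycle exists.
Answer: CONVERGES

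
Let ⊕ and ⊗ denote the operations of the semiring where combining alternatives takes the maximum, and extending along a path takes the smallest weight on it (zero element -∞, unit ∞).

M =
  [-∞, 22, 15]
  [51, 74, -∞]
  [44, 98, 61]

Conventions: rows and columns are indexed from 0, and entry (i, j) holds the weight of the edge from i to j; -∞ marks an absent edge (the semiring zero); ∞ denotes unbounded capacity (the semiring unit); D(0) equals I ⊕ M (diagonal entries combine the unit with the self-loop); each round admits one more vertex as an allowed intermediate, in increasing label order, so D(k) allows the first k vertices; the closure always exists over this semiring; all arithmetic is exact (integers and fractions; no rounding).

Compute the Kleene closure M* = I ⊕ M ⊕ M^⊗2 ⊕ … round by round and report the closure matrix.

D(0):
  [∞, 22, 15]
  [51, ∞, -∞]
  [44, 98, ∞]
D(1):
  [∞, 22, 15]
  [51, ∞, 15]
  [44, 98, ∞]
D(2):
  [∞, 22, 15]
  [51, ∞, 15]
  [51, 98, ∞]
D(3):
  [∞, 22, 15]
  [51, ∞, 15]
  [51, 98, ∞]
Answer: M* = [[∞, 22, 15], [51, ∞, 15], [51, 98, ∞]]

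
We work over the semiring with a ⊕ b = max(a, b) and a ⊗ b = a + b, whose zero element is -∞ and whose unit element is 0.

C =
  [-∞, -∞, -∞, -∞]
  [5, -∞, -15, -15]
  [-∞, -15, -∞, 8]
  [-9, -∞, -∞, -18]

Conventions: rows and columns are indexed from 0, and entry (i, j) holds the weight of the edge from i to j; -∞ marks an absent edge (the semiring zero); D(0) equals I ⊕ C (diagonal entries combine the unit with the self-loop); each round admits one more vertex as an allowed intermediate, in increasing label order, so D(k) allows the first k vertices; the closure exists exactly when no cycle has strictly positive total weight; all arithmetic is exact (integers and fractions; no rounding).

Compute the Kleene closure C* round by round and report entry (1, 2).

D(0):
  [0, -∞, -∞, -∞]
  [5, 0, -15, -15]
  [-∞, -15, 0, 8]
  [-9, -∞, -∞, 0]
D(1):
  [0, -∞, -∞, -∞]
  [5, 0, -15, -15]
  [-∞, -15, 0, 8]
  [-9, -∞, -∞, 0]
D(2):
  [0, -∞, -∞, -∞]
  [5, 0, -15, -15]
  [-10, -15, 0, 8]
  [-9, -∞, -∞, 0]
D(3):
  [0, -∞, -∞, -∞]
  [5, 0, -15, -7]
  [-10, -15, 0, 8]
  [-9, -∞, -∞, 0]
D(4):
  [0, -∞, -∞, -∞]
  [5, 0, -15, -7]
  [-1, -15, 0, 8]
  [-9, -∞, -∞, 0]
Answer: C*[1][2] = -15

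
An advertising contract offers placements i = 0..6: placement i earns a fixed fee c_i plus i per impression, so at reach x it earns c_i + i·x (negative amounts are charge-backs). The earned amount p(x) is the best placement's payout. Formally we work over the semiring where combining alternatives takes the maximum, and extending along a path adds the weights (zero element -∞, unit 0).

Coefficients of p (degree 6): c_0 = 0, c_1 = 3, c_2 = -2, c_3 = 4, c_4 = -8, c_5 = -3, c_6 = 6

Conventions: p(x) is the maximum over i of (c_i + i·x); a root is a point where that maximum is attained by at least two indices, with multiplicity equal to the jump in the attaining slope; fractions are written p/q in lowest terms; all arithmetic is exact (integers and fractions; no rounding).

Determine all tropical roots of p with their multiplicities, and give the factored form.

hull edge (i=0, c=0) to (i=1, c=3): slope 3, span 1
hull edge (i=1, c=3) to (i=6, c=6): slope 3/5, span 5
Factored form: p(x) = 6 ⊗ (x ⊕ (-3)) ⊗ (x ⊕ (-3/5)) ⊗ (x ⊕ (-3/5)) ⊗ (x ⊕ (-3/5)) ⊗ (x ⊕ (-3/5)) ⊗ (x ⊕ (-3/5))
Answer: roots = -3 (mult 1), -3/5 (mult 5)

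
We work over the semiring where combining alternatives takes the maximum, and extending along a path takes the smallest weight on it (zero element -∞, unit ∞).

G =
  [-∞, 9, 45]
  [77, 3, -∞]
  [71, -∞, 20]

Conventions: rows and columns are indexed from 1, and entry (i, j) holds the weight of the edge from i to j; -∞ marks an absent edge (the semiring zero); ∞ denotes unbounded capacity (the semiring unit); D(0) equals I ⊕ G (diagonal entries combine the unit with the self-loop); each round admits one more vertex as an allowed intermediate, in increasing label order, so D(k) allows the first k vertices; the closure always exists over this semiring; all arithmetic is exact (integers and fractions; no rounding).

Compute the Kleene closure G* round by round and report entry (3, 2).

D(0):
  [∞, 9, 45]
  [77, ∞, -∞]
  [71, -∞, ∞]
D(1):
  [∞, 9, 45]
  [77, ∞, 45]
  [71, 9, ∞]
D(2):
  [∞, 9, 45]
  [77, ∞, 45]
  [71, 9, ∞]
D(3):
  [∞, 9, 45]
  [77, ∞, 45]
  [71, 9, ∞]
Answer: G*[3][2] = 9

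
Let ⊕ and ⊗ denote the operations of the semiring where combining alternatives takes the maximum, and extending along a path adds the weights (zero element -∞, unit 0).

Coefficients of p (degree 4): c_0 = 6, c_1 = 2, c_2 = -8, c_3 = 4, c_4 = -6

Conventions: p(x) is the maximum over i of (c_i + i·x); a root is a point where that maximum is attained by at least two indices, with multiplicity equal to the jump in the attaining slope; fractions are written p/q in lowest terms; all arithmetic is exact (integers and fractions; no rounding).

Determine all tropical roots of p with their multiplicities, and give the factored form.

hull edge (i=0, c=6) to (i=3, c=4): slope -2/3, span 3
hull edge (i=3, c=4) to (i=4, c=-6): slope -10, span 1
Factored form: p(x) = -6 ⊗ (x ⊕ 2/3) ⊗ (x ⊕ 2/3) ⊗ (x ⊕ 2/3) ⊗ (x ⊕ 10)
Answer: roots = 2/3 (mult 3), 10 (mult 1)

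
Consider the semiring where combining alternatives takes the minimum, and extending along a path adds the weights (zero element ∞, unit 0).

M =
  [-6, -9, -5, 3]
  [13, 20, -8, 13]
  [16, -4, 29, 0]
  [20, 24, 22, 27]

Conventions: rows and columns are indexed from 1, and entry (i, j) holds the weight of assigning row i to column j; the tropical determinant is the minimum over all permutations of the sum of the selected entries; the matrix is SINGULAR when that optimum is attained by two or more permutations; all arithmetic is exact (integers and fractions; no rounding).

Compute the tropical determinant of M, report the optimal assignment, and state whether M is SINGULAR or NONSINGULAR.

σ = (1, 2, 3, 4): (-6) + 20 + 29 + 27 = 70
σ = (1, 2, 4, 3): (-6) + 20 + 0 + 22 = 36
σ = (1, 3, 2, 4): (-6) + (-8) + (-4) + 27 = 9
σ = (1, 3, 4, 2): (-6) + (-8) + 0 + 24 = 10
σ = (1, 4, 2, 3): (-6) + 13 + (-4) + 22 = 25
σ = (1, 4, 3, 2): (-6) + 13 + 29 + 24 = 60
σ = (2, 1, 3, 4): (-9) + 13 + 29 + 27 = 60
σ = (2, 1, 4, 3): (-9) + 13 + 0 + 22 = 26
σ = (2, 3, 1, 4): (-9) + (-8) + 16 + 27 = 26
σ = (2, 3, 4, 1): (-9) + (-8) + 0 + 20 = 3
σ = (2, 4, 1, 3): (-9) + 13 + 16 + 22 = 42
σ = (2, 4, 3, 1): (-9) + 13 + 29 + 20 = 53
σ = (3, 1, 2, 4): (-5) + 13 + (-4) + 27 = 31
σ = (3, 1, 4, 2): (-5) + 13 + 0 + 24 = 32
σ = (3, 2, 1, 4): (-5) + 20 + 16 + 27 = 58
σ = (3, 2, 4, 1): (-5) + 20 + 0 + 20 = 35
σ = (3, 4, 1, 2): (-5) + 13 + 16 + 24 = 48
σ = (3, 4, 2, 1): (-5) + 13 + (-4) + 20 = 24
σ = (4, 1, 2, 3): 3 + 13 + (-4) + 22 = 34
σ = (4, 1, 3, 2): 3 + 13 + 29 + 24 = 69
σ = (4, 2, 1, 3): 3 + 20 + 16 + 22 = 61
σ = (4, 2, 3, 1): 3 + 20 + 29 + 20 = 72
σ = (4, 3, 1, 2): 3 + (-8) + 16 + 24 = 35
σ = (4, 3, 2, 1): 3 + (-8) + (-4) + 20 = 11
Optimal value attained by: σ = (2, 3, 4, 1).
Answer: det⊕(M) = 3; verdict: NONSINGULAR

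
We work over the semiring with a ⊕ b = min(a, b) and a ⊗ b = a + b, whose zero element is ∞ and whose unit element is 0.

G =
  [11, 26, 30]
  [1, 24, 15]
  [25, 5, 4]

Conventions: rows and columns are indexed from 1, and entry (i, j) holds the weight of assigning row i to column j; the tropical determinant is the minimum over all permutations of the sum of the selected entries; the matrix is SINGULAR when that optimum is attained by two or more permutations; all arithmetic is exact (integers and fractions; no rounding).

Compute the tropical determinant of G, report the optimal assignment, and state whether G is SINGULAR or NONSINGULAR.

σ = (1, 2, 3): 11 + 24 + 4 = 39
σ = (1, 3, 2): 11 + 15 + 5 = 31
σ = (2, 1, 3): 26 + 1 + 4 = 31
σ = (2, 3, 1): 26 + 15 + 25 = 66
σ = (3, 1, 2): 30 + 1 + 5 = 36
σ = (3, 2, 1): 30 + 24 + 25 = 79
Optimal value attained by: σ = (1, 3, 2).
Answer: det⊕(G) = 31; verdict: SINGULAR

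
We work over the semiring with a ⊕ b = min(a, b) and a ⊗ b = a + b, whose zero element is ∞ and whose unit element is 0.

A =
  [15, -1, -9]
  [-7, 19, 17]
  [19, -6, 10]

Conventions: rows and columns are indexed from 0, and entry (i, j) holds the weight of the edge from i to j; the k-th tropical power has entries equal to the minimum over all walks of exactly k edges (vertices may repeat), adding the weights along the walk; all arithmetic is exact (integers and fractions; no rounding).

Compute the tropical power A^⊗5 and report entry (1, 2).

A^⊗2:
  [-8, -15, 1]
  [8, -8, -16]
  [-13, 4, 10]
A^⊗3:
  [-22, -9, -17]
  [-15, -22, -6]
  [-3, -14, -22]
A^⊗4:
  [-16, -23, -31]
  [-29, -16, -24]
  [-21, -28, -12]
A^⊗5:
  [-30, -37, -25]
  [-23, -30, -38]
  [-35, -22, -30]
Key observation: the optimum is the walk 1->0->2->1->0->2, with weight (-7) + (-9) + (-6) + (-7) + (-9) = -38.
Optimal value attained by: walk 1->0->2->1->0->2.
Answer: (A^⊗5)[1][2] = -38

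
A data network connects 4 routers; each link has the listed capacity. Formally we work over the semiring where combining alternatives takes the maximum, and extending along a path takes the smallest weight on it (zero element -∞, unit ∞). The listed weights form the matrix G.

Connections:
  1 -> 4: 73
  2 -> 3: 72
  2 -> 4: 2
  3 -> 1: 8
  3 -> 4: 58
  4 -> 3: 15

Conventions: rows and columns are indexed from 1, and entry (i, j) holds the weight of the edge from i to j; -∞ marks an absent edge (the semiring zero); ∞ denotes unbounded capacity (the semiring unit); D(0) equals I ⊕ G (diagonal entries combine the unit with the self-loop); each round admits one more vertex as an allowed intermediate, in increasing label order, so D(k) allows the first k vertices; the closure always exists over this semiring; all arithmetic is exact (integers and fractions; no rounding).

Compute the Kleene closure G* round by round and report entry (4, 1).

D(0):
  [∞, -∞, -∞, 73]
  [-∞, ∞, 72, 2]
  [8, -∞, ∞, 58]
  [-∞, -∞, 15, ∞]
D(1):
  [∞, -∞, -∞, 73]
  [-∞, ∞, 72, 2]
  [8, -∞, ∞, 58]
  [-∞, -∞, 15, ∞]
D(2):
  [∞, -∞, -∞, 73]
  [-∞, ∞, 72, 2]
  [8, -∞, ∞, 58]
  [-∞, -∞, 15, ∞]
D(3):
  [∞, -∞, -∞, 73]
  [8, ∞, 72, 58]
  [8, -∞, ∞, 58]
  [8, -∞, 15, ∞]
D(4):
  [∞, -∞, 15, 73]
  [8, ∞, 72, 58]
  [8, -∞, ∞, 58]
  [8, -∞, 15, ∞]
Answer: G*[4][1] = 8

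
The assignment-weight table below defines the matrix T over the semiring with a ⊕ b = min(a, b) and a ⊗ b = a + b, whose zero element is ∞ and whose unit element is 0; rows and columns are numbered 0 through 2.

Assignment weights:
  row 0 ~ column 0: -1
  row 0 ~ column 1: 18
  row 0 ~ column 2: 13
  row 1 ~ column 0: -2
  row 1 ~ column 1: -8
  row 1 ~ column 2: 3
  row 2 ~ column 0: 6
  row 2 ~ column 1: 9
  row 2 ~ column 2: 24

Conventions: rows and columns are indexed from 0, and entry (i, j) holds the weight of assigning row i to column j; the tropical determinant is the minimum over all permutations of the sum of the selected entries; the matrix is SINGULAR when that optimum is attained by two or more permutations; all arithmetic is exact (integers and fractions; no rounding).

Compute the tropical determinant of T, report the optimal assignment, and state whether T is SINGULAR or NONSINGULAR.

σ = (0, 1, 2): (-1) + (-8) + 24 = 15
σ = (0, 2, 1): (-1) + 3 + 9 = 11
σ = (1, 0, 2): 18 + (-2) + 24 = 40
σ = (1, 2, 0): 18 + 3 + 6 = 27
σ = (2, 0, 1): 13 + (-2) + 9 = 20
σ = (2, 1, 0): 13 + (-8) + 6 = 11
Optimal value attained by: σ = (0, 2, 1).
Answer: det⊕(T) = 11; verdict: SINGULAR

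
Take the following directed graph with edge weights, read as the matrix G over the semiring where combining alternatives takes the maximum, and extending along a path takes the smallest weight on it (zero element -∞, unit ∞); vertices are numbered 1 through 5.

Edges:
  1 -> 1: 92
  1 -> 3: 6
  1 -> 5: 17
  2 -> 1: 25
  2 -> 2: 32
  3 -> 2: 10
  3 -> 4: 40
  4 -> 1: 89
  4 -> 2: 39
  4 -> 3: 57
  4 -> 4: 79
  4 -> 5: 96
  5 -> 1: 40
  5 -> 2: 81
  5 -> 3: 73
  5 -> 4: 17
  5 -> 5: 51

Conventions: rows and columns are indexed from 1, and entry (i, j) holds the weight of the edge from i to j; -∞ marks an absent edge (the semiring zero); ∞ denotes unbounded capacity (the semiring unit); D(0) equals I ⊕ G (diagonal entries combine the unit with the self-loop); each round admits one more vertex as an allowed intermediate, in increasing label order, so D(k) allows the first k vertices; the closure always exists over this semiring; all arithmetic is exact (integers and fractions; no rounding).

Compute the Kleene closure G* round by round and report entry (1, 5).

D(0):
  [∞, -∞, 6, -∞, 17]
  [25, ∞, -∞, -∞, -∞]
  [-∞, 10, ∞, 40, -∞]
  [89, 39, 57, ∞, 96]
  [40, 81, 73, 17, ∞]
D(1):
  [∞, -∞, 6, -∞, 17]
  [25, ∞, 6, -∞, 17]
  [-∞, 10, ∞, 40, -∞]
  [89, 39, 57, ∞, 96]
  [40, 81, 73, 17, ∞]
D(2):
  [∞, -∞, 6, -∞, 17]
  [25, ∞, 6, -∞, 17]
  [10, 10, ∞, 40, 10]
  [89, 39, 57, ∞, 96]
  [40, 81, 73, 17, ∞]
D(3):
  [∞, 6, 6, 6, 17]
  [25, ∞, 6, 6, 17]
  [10, 10, ∞, 40, 10]
  [89, 39, 57, ∞, 96]
  [40, 81, 73, 40, ∞]
D(4):
  [∞, 6, 6, 6, 17]
  [25, ∞, 6, 6, 17]
  [40, 39, ∞, 40, 40]
  [89, 39, 57, ∞, 96]
  [40, 81, 73, 40, ∞]
D(5):
  [∞, 17, 17, 17, 17]
  [25, ∞, 17, 17, 17]
  [40, 40, ∞, 40, 40]
  [89, 81, 73, ∞, 96]
  [40, 81, 73, 40, ∞]
Answer: G*[1][5] = 17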